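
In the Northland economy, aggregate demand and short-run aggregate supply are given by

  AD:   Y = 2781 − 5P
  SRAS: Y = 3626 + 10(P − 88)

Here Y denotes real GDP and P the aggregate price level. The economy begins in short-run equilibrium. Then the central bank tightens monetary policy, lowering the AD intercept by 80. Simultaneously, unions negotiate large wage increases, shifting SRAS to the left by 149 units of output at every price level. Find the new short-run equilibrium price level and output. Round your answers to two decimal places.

P = 6.93, Y = 2666.33

After both shocks: AD is Y = 2701 − 5P and SRAS is Y = 2597 + 10P.
Setting them equal: 104 = 15P, so P = 6.93.
Substituting into AD, Y = 2666.33.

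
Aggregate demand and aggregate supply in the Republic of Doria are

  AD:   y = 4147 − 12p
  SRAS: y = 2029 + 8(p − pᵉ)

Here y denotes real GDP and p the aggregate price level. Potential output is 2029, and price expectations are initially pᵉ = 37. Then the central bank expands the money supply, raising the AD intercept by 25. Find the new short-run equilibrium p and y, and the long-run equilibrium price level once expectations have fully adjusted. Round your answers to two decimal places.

Short run: p = 121.95, y = 2708.60. Long run: p = 178.58.

AD shifts right: new AD is y = 4172 − 12p. With pᵉ = 37, SRAS is y = 1733 + 8p.
Short run: 4172 − 12p = 1733 + 8p gives 2439 = 20p, so p = 121.95 and y = 4172 − 12p = 2708.60.
y = 2708.60 is above potential 2029; expectations adjust and SRAS shifts left until y = 2029.
Long run: on the new AD curve, 2029 = 4172 − 12p gives p = 178.58.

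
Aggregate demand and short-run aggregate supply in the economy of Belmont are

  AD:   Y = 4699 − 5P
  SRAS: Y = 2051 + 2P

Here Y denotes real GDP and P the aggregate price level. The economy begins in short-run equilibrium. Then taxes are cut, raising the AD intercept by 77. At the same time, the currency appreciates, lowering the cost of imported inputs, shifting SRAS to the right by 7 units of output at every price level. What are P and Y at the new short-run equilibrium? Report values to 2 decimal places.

P = 388.29, Y = 2834.57

After both shocks: AD is Y = 4776 − 5P and SRAS is Y = 2058 + 2P.
Setting them equal: 2718 = 7P, so P = 388.29.
Substituting into AD, Y = 2834.57.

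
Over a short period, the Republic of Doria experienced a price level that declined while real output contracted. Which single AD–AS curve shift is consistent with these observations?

AD shifted left

P fell and Y fell. An AD shift moves P and Y in the same direction; an SRAS shift moves them in opposite directions.
Here P and Y moved in the same direction, so the AD curve shifted.
Since Y fell, AD shifted left.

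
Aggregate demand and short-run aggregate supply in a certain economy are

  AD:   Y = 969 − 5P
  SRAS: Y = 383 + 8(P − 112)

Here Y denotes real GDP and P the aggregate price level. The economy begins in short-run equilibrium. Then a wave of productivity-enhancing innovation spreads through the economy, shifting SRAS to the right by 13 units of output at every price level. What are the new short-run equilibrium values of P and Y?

P = 113, Y = 404

This is a positive supply shock: SRAS shifts right.
New SRAS: Y = 8P − 500.
Set AD = SRAS: 969 − 5P = 8P − 500, so 1469 = 13P and P = 113.
Y = 969 − 5·113 = 404.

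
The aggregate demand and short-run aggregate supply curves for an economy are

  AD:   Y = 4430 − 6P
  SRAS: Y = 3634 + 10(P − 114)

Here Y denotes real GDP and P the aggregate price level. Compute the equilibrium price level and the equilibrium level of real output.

Write SRAS as Y = 3634 + 10P − 1140 = 2494 + 10P.
Set AD = SRAS: 4430 − 6P = 2494 + 10P, so 1936 = 16P and P = 121.
Then Y = 4430 − 6·121 = 3704.

P = 121, Y = 3704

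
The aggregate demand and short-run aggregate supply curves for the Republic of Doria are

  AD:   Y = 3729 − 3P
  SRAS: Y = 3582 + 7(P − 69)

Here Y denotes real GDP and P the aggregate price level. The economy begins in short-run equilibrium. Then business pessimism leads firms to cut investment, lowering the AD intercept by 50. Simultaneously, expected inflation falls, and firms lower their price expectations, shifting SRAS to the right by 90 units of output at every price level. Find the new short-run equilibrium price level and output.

After both shocks: AD is Y = 3679 − 3P and SRAS is Y = 3189 + 7P.
Setting them equal: 490 = 10P, so P = 49.
Y = 3679 − 3·49 = 3532.

P = 49, Y = 3532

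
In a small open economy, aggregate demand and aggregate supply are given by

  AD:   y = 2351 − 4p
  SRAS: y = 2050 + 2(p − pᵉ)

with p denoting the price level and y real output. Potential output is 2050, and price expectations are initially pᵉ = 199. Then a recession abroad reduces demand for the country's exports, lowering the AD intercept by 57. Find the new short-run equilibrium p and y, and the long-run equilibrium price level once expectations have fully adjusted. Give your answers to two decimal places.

AD shifts left: new AD is y = 2294 − 4p. With pᵉ = 199, SRAS is y = 1652 + 2p.
Short run: 2294 − 4p = 1652 + 2p gives 642 = 6p, so p = 107.00 and y = 2294 − 4p = 1866.00.
y = 1866.00 is below potential 2050; expectations adjust and SRAS shifts right until y = 2050.
Long run: on the new AD curve, 2050 = 2294 − 4p gives p = 61.00.

Short run: p = 107.00, y = 1866.00. Long run: p = 61.00.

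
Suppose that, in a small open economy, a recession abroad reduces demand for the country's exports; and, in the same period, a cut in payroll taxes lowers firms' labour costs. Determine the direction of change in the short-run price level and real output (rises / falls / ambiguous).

The first event is a negative demand shock: AD shifts left, which by itself pushes P down and Y down.
The second is a favourable supply shock: SRAS shifts right, which by itself pushes P down and Y up.
Both shocks push P down, so P falls. The two shocks push Y in opposite directions, so the effect on Y is ambiguous.

Price level: falls; output: ambiguous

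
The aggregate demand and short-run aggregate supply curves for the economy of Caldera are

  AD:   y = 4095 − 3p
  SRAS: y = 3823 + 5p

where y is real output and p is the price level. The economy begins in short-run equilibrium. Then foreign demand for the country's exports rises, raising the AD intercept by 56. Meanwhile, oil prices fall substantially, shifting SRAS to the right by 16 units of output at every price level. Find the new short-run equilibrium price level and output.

After both shocks: AD is y = 4151 − 3p and SRAS is y = 3839 + 5p.
Setting them equal: 312 = 8p, so p = 39.
y = 4151 − 3·39 = 4034.

p = 39, y = 4034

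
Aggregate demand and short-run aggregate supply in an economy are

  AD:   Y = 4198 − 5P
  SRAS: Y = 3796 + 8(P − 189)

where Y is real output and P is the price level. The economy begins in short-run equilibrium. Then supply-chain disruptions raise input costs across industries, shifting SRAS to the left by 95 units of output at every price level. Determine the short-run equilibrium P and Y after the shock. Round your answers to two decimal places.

P = 154.54, Y = 3425.31

This is a negative supply shock: SRAS shifts left.
New SRAS: Y = 2189 + 8P.
Set AD = SRAS: 4198 − 5P = 2189 + 8P, so 2009 = 13P and P = 154.54.
Substituting into AD, Y = 3425.31.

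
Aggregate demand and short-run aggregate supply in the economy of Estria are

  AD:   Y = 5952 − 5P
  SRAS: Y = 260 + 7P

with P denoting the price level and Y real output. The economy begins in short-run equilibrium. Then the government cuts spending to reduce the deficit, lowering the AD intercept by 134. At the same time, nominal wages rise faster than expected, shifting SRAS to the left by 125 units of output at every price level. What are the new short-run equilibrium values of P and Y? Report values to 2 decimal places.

P = 473.58, Y = 3450.08

After both shocks: AD is Y = 5818 − 5P and SRAS is Y = 135 + 7P.
Setting them equal: 5683 = 12P, so P = 473.58.
Substituting into AD, Y = 3450.08.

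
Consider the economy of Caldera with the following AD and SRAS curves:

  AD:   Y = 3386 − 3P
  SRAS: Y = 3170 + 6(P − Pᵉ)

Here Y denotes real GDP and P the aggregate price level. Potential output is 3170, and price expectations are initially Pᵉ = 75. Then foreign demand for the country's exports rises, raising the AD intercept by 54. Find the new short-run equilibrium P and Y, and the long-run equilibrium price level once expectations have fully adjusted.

Short run: P = 80, Y = 3200. Long run: P = 90.

AD shifts right: new AD is Y = 3440 − 3P. With Pᵉ = 75, SRAS is Y = 2720 + 6P.
Short run: 3440 − 3P = 2720 + 6P gives 720 = 9P, so P = 80 and Y = 3440 − 3·80 = 3200.
Y = 3200 is above potential 3170; expectations adjust and SRAS shifts left until Y = 3170.
Long run: on the new AD curve, 3170 = 3440 − 3P gives P = 90.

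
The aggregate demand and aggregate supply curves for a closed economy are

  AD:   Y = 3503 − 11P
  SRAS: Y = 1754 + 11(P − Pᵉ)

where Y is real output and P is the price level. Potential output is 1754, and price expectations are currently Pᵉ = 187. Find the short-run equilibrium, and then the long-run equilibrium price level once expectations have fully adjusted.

Short run: P = 173, Y = 1600. Long run: P = 159.

Short run: with Pᵉ = 187, SRAS is Y = 11P − 303. Setting AD = SRAS gives 3806 = 22P, so P = 173 and Y = 3503 − 11·173 = 1600.
Output 1600 is below potential 1754, so over time expected prices fall and SRAS shifts right until Y returns to 1754.
Long run: Y = 1754 on the AD curve gives 1754 = 3503 − 11P, so P = 159.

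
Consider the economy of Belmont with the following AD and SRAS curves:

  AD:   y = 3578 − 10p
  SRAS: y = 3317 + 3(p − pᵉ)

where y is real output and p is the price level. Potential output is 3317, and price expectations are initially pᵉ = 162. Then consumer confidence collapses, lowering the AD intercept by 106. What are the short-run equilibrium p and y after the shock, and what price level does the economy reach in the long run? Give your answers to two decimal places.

Short run: p = 49.31, y = 2978.92. Long run: p = 15.50.

AD shifts left: new AD is y = 3472 − 10p. With pᵉ = 162, SRAS is y = 2831 + 3p.
Short run: 3472 − 10p = 2831 + 3p gives 641 = 13p, so p = 49.31 and y = 3472 − 10p = 2978.92.
y = 2978.92 is below potential 3317; expectations adjust and SRAS shifts right until y = 3317.
Long run: on the new AD curve, 3317 = 3472 − 10p gives p = 15.50.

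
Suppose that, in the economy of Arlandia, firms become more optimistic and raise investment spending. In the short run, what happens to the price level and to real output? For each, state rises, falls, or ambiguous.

Price level: rises; output: rises

This is a positive demand shock: AD shifts right.
Moving along the upward-sloping SRAS curve, P rises and Y rises.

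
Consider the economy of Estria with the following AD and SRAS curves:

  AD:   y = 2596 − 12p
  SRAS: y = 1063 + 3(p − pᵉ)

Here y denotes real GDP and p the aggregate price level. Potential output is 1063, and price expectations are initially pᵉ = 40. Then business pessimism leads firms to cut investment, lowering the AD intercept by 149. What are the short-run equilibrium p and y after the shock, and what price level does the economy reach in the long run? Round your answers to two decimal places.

Short run: p = 100.27, y = 1243.80. Long run: p = 115.33.

AD shifts left: new AD is y = 2447 − 12p. With pᵉ = 40, SRAS is y = 943 + 3p.
Short run: 2447 − 12p = 943 + 3p gives 1504 = 15p, so p = 100.27 and y = 2447 − 12p = 1243.80.
y = 1243.80 is above potential 1063; expectations adjust and SRAS shifts left until y = 1063.
Long run: on the new AD curve, 1063 = 2447 − 12p gives p = 115.33.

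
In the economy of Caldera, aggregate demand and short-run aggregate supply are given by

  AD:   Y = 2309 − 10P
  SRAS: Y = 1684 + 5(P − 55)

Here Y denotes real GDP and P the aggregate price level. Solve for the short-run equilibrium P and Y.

Write SRAS as Y = 1684 + 5P − 275 = 1409 + 5P.
Set AD = SRAS: 2309 − 10P = 1409 + 5P, so 900 = 15P and P = 60.
Then Y = 2309 − 10·60 = 1709.

P = 60, Y = 1709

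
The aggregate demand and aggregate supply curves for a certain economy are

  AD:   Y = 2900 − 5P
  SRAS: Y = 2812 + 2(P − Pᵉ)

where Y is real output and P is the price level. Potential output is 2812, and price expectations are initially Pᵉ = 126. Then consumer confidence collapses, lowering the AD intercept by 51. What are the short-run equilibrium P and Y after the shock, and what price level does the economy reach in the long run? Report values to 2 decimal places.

AD shifts left: new AD is Y = 2849 − 5P. With Pᵉ = 126, SRAS is Y = 2560 + 2P.
Short run: 2849 − 5P = 2560 + 2P gives 289 = 7P, so P = 41.29 and Y = 2849 − 5P = 2642.57.
Y = 2642.57 is below potential 2812; expectations adjust and SRAS shifts right until Y = 2812.
Long run: on the new AD curve, 2812 = 2849 − 5P gives P = 7.40.

Short run: P = 41.29, Y = 2642.57. Long run: P = 7.40.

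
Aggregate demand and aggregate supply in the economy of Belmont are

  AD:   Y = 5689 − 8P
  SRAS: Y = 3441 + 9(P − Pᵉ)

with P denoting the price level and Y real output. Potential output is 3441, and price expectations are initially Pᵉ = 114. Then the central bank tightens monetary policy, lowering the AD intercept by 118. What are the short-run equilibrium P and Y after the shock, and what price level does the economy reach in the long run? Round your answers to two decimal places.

AD shifts left: new AD is Y = 5571 − 8P. With Pᵉ = 114, SRAS is Y = 2415 + 9P.
Short run: 5571 − 8P = 2415 + 9P gives 3156 = 17P, so P = 185.65 and Y = 5571 − 8P = 4085.82.
Y = 4085.82 is above potential 3441; expectations adjust and SRAS shifts left until Y = 3441.
Long run: on the new AD curve, 3441 = 5571 − 8P gives P = 266.25.

Short run: P = 185.65, Y = 4085.82. Long run: P = 266.25.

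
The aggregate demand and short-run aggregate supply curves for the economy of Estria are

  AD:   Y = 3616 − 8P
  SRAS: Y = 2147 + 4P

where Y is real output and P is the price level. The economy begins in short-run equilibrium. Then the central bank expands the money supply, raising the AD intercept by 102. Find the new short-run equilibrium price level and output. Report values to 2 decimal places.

P = 130.92, Y = 2670.67

This is a positive demand shock: AD shifts right.
New AD: Y = 3718 − 8P.
Set AD = SRAS: 3718 − 8P = 2147 + 4P, so 1571 = 12P and P = 130.92.
Substituting into AD, Y = 2670.67.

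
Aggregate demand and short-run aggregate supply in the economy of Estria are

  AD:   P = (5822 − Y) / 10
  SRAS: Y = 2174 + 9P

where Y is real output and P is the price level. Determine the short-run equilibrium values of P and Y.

P = 192, Y = 3902

Rearrange AD to Y = 5822 − 10P.
Set AD = SRAS: 5822 − 10P = 2174 + 9P, so 3648 = 19P and P = 192.
Then Y = 5822 − 10·192 = 3902.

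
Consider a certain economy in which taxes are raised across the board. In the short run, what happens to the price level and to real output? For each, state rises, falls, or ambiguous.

This is a negative demand shock: AD shifts left.
Moving along the upward-sloping SRAS curve, P falls and Y falls.

Price level: falls; output: falls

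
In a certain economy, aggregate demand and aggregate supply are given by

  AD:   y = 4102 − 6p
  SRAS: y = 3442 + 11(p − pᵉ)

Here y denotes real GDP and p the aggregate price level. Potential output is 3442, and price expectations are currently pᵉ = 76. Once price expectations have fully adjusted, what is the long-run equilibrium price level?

Long-run p = 110

Short run: with pᵉ = 76, SRAS is y = 2606 + 11p. Setting AD = SRAS gives 1496 = 17p, so p = 88 and y = 4102 − 6·88 = 3574.
Output 3574 is above potential 3442, so over time expected prices rise and SRAS shifts left until y returns to 3442.
Long run: y = 3442 on the AD curve gives 3442 = 4102 − 6p, so p = 110.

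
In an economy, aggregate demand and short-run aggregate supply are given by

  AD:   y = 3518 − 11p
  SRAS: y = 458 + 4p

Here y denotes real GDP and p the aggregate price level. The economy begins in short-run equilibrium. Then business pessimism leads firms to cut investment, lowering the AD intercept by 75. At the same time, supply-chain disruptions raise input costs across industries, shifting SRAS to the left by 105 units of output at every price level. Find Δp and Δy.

Δp = +2, Δy = -97

After both shocks: AD is y = 3443 − 11p and SRAS is y = 353 + 4p.
Setting them equal: 3090 = 15p, so p = 206.
y = 3443 − 11·206 = 1177.
Initially p = 204, y = 1274, so Δp = +2 and Δy = -97.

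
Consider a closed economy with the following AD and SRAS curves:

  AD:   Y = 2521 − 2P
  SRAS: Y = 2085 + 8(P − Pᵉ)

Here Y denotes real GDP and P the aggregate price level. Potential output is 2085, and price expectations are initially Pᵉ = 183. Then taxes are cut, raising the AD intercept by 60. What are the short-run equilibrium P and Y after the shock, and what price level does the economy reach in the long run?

Short run: P = 196, Y = 2189. Long run: P = 248.

AD shifts right: new AD is Y = 2581 − 2P. With Pᵉ = 183, SRAS is Y = 621 + 8P.
Short run: 2581 − 2P = 621 + 8P gives 1960 = 10P, so P = 196 and Y = 2581 − 2·196 = 2189.
Y = 2189 is above potential 2085; expectations adjust and SRAS shifts left until Y = 2085.
Long run: on the new AD curve, 2085 = 2581 − 2P gives P = 248.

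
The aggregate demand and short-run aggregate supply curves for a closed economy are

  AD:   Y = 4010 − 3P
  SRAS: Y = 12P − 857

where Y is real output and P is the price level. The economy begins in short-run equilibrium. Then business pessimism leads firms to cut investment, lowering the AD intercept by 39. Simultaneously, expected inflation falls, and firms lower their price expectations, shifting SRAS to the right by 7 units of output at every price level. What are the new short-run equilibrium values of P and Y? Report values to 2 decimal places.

After both shocks: AD is Y = 3971 − 3P and SRAS is Y = 12P − 850.
Setting them equal: 4821 = 15P, so P = 321.40.
Substituting into AD, Y = 3006.80.

P = 321.40, Y = 3006.80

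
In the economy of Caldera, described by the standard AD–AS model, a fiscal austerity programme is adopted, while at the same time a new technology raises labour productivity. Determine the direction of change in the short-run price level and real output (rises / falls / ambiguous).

Price level: falls; output: ambiguous

The first event is a negative demand shock: AD shifts left, which by itself pushes P down and Y down.
The second is a favourable supply shock: SRAS shifts right, which by itself pushes P down and Y up.
Both shocks push P down, so P falls. The two shocks push Y in opposite directions, so the effect on Y is ambiguous.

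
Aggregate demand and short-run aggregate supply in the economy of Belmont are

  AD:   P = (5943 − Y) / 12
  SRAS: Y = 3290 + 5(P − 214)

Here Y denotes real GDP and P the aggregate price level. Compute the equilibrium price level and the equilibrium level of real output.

P = 219, Y = 3315

Write SRAS as Y = 3290 + 5P − 1070 = 2220 + 5P.
Rearrange AD to Y = 5943 − 12P.
Set AD = SRAS: 5943 − 12P = 2220 + 5P, so 3723 = 17P and P = 219.
Then Y = 5943 − 12·219 = 3315.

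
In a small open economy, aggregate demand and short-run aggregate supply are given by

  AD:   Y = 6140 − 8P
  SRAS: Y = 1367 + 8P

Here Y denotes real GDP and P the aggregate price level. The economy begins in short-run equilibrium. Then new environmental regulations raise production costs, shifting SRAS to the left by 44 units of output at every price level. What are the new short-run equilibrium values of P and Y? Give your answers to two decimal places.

P = 301.06, Y = 3731.50

This is a negative supply shock: SRAS shifts left.
New SRAS: Y = 1323 + 8P.
Set AD = SRAS: 6140 − 8P = 1323 + 8P, so 4817 = 16P and P = 301.06.
Substituting into AD, Y = 3731.50.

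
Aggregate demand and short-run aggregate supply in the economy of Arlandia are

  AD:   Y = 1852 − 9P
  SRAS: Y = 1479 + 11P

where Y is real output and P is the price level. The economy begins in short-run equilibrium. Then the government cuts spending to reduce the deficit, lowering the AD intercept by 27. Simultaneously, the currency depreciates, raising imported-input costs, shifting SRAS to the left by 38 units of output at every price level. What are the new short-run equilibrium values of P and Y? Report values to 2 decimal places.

P = 19.20, Y = 1652.20

After both shocks: AD is Y = 1825 − 9P and SRAS is Y = 1441 + 11P.
Setting them equal: 384 = 20P, so P = 19.20.
Substituting into AD, Y = 1652.20.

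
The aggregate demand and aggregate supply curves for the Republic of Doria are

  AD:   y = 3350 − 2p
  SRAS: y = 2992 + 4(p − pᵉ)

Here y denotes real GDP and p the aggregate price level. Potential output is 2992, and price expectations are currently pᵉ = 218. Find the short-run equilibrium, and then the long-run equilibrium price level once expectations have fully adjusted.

Short run: with pᵉ = 218, SRAS is y = 2120 + 4p. Setting AD = SRAS gives 1230 = 6p, so p = 205 and y = 3350 − 2·205 = 2940.
Output 2940 is below potential 2992, so over time expected prices fall and SRAS shifts right until y returns to 2992.
Long run: y = 2992 on the AD curve gives 2992 = 3350 − 2p, so p = 179.

Short run: p = 205, y = 2940. Long run: p = 179.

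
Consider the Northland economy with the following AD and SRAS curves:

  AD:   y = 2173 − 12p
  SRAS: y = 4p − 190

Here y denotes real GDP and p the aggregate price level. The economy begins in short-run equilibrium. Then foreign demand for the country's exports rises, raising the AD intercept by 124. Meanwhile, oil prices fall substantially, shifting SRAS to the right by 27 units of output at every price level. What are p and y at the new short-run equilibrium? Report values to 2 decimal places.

p = 153.75, y = 452.00

After both shocks: AD is y = 2297 − 12p and SRAS is y = 4p − 163.
Setting them equal: 2460 = 16p, so p = 153.75.
Substituting into AD, y = 452.00.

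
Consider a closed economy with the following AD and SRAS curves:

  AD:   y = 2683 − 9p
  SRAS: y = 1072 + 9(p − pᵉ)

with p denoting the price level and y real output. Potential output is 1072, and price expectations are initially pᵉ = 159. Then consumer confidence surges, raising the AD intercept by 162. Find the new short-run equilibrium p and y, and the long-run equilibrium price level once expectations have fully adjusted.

Short run: p = 178, y = 1243. Long run: p = 197.

AD shifts right: new AD is y = 2845 − 9p. With pᵉ = 159, SRAS is y = 9p − 359.
Short run: 2845 − 9p = 9p − 359 gives 3204 = 18p, so p = 178 and y = 2845 − 9·178 = 1243.
y = 1243 is above potential 1072; expectations adjust and SRAS shifts left until y = 1072.
Long run: on the new AD curve, 1072 = 2845 − 9p gives p = 197.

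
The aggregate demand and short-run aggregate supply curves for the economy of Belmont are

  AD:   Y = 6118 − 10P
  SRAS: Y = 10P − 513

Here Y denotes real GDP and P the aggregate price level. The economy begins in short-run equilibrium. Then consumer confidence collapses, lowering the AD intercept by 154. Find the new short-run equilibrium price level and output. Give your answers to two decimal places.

This is a negative demand shock: AD shifts left.
New AD: Y = 5964 − 10P.
Set AD = SRAS: 5964 − 10P = 10P − 513, so 6477 = 20P and P = 323.85.
Substituting into AD, Y = 2725.50.

P = 323.85, Y = 2725.50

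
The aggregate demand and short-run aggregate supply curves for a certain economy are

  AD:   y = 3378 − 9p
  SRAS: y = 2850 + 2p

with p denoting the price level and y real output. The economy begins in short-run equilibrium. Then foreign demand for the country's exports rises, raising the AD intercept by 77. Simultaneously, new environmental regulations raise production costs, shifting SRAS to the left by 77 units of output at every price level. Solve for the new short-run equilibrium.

After both shocks: AD is y = 3455 − 9p and SRAS is y = 2773 + 2p.
Setting them equal: 682 = 11p, so p = 62.
y = 3455 − 9·62 = 2897.

p = 62, y = 2897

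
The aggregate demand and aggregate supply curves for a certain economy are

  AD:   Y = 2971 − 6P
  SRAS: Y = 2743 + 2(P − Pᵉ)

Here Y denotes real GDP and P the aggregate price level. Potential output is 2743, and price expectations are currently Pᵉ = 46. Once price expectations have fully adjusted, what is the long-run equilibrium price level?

Short run: with Pᵉ = 46, SRAS is Y = 2651 + 2P. Setting AD = SRAS gives 320 = 8P, so P = 40 and Y = 2971 − 6·40 = 2731.
Output 2731 is below potential 2743, so over time expected prices fall and SRAS shifts right until Y returns to 2743.
Long run: Y = 2743 on the AD curve gives 2743 = 2971 − 6P, so P = 38.

Long-run P = 38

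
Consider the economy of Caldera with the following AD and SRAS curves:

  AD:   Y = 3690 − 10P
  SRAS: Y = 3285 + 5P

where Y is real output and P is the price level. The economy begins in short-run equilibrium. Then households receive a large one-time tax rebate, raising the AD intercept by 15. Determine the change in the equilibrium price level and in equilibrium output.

ΔP = +1, ΔY = +5

This is a positive demand shock: AD shifts right.
New AD: Y = 3705 − 10P.
Set AD = SRAS: 3705 − 10P = 3285 + 5P, so 420 = 15P and P = 28.
Y = 3705 − 10·28 = 3425.
Initially P = 27, Y = 3420, so ΔP = +1 and ΔY = +5.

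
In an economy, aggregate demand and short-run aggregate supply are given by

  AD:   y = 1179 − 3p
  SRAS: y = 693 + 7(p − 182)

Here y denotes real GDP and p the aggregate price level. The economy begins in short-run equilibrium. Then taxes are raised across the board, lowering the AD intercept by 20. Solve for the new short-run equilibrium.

This is a negative demand shock: AD shifts left.
New AD: y = 1159 − 3p.
SRAS can be written y = 7p − 581.
Set AD = SRAS: 1159 − 3p = 7p − 581, so 1740 = 10p and p = 174.
y = 1159 − 3·174 = 637.

p = 174, y = 637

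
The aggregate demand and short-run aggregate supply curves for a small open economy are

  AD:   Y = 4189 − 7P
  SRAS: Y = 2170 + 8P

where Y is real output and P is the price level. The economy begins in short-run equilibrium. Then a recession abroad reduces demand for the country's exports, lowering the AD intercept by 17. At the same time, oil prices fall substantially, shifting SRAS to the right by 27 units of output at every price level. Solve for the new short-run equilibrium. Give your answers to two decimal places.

After both shocks: AD is Y = 4172 − 7P and SRAS is Y = 2197 + 8P.
Setting them equal: 1975 = 15P, so P = 131.67.
Substituting into AD, Y = 3250.33.

P = 131.67, Y = 3250.33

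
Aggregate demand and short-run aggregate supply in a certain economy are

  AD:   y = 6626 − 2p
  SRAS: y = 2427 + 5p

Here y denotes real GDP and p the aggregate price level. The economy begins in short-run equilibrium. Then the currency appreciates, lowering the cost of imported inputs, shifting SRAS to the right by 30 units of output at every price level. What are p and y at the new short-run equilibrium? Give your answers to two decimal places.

p = 595.57, y = 5434.86

This is a positive supply shock: SRAS shifts right.
New SRAS: y = 2457 + 5p.
Set AD = SRAS: 6626 − 2p = 2457 + 5p, so 4169 = 7p and p = 595.57.
Substituting into AD, y = 5434.86.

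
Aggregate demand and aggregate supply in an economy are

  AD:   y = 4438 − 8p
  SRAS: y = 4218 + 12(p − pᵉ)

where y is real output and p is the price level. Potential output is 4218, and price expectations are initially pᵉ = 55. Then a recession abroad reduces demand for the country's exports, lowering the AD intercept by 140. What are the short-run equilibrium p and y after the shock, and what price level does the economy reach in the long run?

Short run: p = 37, y = 4002. Long run: p = 10.

AD shifts left: new AD is y = 4298 − 8p. With pᵉ = 55, SRAS is y = 3558 + 12p.
Short run: 4298 − 8p = 3558 + 12p gives 740 = 20p, so p = 37 and y = 4298 − 8·37 = 4002.
y = 4002 is below potential 4218; expectations adjust and SRAS shifts right until y = 4218.
Long run: on the new AD curve, 4218 = 4298 − 8p gives p = 10.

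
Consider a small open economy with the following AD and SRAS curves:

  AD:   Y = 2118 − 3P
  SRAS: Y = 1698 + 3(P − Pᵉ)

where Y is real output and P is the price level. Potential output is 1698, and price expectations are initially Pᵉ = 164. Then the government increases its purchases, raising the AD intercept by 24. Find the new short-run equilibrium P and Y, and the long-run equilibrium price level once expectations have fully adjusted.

AD shifts right: new AD is Y = 2142 − 3P. With Pᵉ = 164, SRAS is Y = 1206 + 3P.
Short run: 2142 − 3P = 1206 + 3P gives 936 = 6P, so P = 156 and Y = 2142 − 3·156 = 1674.
Y = 1674 is below potential 1698; expectations adjust and SRAS shifts right until Y = 1698.
Long run: on the new AD curve, 1698 = 2142 − 3P gives P = 148.

Short run: P = 156, Y = 1674. Long run: P = 148.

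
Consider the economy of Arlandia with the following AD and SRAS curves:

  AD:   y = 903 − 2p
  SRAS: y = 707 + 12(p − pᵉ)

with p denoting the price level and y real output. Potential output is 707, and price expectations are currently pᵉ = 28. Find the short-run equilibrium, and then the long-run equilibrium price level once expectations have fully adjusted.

Short run: p = 38, y = 827. Long run: p = 98.

Short run: with pᵉ = 28, SRAS is y = 371 + 12p. Setting AD = SRAS gives 532 = 14p, so p = 38 and y = 903 − 2·38 = 827.
Output 827 is above potential 707, so over time expected prices rise and SRAS shifts left until y returns to 707.
Long run: y = 707 on the AD curve gives 707 = 903 − 2p, so p = 98.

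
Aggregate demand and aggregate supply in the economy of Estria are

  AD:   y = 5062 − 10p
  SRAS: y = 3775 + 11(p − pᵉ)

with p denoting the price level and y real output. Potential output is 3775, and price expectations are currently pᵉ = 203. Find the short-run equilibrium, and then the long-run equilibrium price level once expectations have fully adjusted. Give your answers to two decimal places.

Short run: with pᵉ = 203, SRAS is y = 1542 + 11p. Setting AD = SRAS gives 3520 = 21p, so p = 167.62 and y = 5062 − 10p = 3385.81.
Output 3385.81 is below potential 3775, so over time expected prices fall and SRAS shifts right until y returns to 3775.
Long run: y = 3775 on the AD curve gives 3775 = 5062 − 10p, so p = 128.70.

Short run: p = 167.62, y = 3385.81. Long run: p = 128.70.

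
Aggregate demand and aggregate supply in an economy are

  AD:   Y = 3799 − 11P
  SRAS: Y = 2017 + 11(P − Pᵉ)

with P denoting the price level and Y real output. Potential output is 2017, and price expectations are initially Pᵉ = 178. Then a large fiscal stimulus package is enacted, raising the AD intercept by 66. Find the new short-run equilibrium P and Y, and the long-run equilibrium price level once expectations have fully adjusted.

AD shifts right: new AD is Y = 3865 − 11P. With Pᵉ = 178, SRAS is Y = 59 + 11P.
Short run: 3865 − 11P = 59 + 11P gives 3806 = 22P, so P = 173 and Y = 3865 − 11·173 = 1962.
Y = 1962 is below potential 2017; expectations adjust and SRAS shifts right until Y = 2017.
Long run: on the new AD curve, 2017 = 3865 − 11P gives P = 168.

Short run: P = 173, Y = 1962. Long run: P = 168.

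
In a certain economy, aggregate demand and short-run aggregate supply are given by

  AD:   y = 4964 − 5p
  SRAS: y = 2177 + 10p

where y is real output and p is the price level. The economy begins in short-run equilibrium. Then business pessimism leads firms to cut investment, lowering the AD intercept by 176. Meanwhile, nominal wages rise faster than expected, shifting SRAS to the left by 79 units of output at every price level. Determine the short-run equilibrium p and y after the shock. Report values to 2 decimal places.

After both shocks: AD is y = 4788 − 5p and SRAS is y = 2098 + 10p.
Setting them equal: 2690 = 15p, so p = 179.33.
Substituting into AD, y = 3891.33.

p = 179.33, y = 3891.33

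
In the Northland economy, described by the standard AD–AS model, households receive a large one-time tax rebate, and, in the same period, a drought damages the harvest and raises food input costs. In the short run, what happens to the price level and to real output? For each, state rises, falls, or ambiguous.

Price level: rises; output: ambiguous

The first event is a positive demand shock: AD shifts right, which by itself pushes P up and Y up.
The second is an adverse supply shock: SRAS shifts left, which by itself pushes P up and Y down.
Both shocks push P up, so P rises. The two shocks push Y in opposite directions, so the effect on Y is ambiguous.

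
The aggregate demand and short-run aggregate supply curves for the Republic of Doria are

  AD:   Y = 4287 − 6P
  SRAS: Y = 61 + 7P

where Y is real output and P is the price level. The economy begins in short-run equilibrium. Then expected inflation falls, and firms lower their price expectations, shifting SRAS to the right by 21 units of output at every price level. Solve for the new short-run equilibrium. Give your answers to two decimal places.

P = 323.46, Y = 2346.23

This is a positive supply shock: SRAS shifts right.
New SRAS: Y = 82 + 7P.
Set AD = SRAS: 4287 − 6P = 82 + 7P, so 4205 = 13P and P = 323.46.
Substituting into AD, Y = 2346.23.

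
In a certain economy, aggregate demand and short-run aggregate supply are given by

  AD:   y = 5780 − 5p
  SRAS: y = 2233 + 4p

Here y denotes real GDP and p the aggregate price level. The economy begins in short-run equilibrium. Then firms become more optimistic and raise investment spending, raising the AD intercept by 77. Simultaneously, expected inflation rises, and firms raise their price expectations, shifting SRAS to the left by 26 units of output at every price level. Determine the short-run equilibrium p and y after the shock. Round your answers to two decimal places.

After both shocks: AD is y = 5857 − 5p and SRAS is y = 2207 + 4p.
Setting them equal: 3650 = 9p, so p = 405.56.
Substituting into AD, y = 3829.22.

p = 405.56, y = 3829.22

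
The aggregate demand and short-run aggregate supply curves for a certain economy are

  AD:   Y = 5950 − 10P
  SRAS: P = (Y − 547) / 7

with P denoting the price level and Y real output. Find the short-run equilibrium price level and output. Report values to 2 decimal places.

P = 317.82, Y = 2771.76

Rearrange SRAS to Y = 547 + 7P.
Set AD = SRAS: 5950 − 10P = 547 + 7P, so 5403 = 17P and P = 317.82.
Substituting into AD, Y = 5950 − 10P = 2771.76.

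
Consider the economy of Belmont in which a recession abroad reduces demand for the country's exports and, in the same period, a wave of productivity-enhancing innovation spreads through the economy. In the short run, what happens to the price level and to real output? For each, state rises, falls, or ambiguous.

The first event is a negative demand shock: AD shifts left, which by itself pushes P down and Y down.
The second is a favourable supply shock: SRAS shifts right, which by itself pushes P down and Y up.
Both shocks push P down, so P falls. The two shocks push Y in opposite directions, so the effect on Y is ambiguous.

Price level: falls; output: ambiguous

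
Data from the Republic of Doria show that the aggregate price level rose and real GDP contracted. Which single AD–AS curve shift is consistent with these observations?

P rose and Y fell. An AD shift moves P and Y in the same direction; an SRAS shift moves them in opposite directions.
Here P and Y moved in opposite directions, so the SRAS curve shifted.
Since Y fell, SRAS shifted left.

SRAS shifted left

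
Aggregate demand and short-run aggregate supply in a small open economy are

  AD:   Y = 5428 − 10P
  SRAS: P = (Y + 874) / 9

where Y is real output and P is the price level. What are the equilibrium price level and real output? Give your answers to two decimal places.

Rearrange SRAS to Y = 9P − 874.
Set AD = SRAS: 5428 − 10P = 9P − 874, so 6302 = 19P and P = 331.68.
Substituting into AD, Y = 5428 − 10P = 2111.16.

P = 331.68, Y = 2111.16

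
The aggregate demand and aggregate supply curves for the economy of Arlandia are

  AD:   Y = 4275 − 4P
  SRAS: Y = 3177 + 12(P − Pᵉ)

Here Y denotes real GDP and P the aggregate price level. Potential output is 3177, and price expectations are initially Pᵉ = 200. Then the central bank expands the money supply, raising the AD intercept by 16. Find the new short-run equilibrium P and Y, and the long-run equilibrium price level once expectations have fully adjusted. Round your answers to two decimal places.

AD shifts right: new AD is Y = 4291 − 4P. With Pᵉ = 200, SRAS is Y = 777 + 12P.
Short run: 4291 − 4P = 777 + 12P gives 3514 = 16P, so P = 219.63 and Y = 4291 − 4P = 3412.50.
Y = 3412.50 is above potential 3177; expectations adjust and SRAS shifts left until Y = 3177.
Long run: on the new AD curve, 3177 = 4291 − 4P gives P = 278.50.

Short run: P = 219.63, Y = 3412.50. Long run: P = 278.50.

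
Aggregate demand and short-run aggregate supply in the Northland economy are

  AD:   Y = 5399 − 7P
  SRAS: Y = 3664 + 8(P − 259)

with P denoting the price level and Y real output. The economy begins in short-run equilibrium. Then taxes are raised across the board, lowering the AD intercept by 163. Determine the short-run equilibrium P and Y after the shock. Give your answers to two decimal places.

P = 242.93, Y = 3535.47

This is a negative demand shock: AD shifts left.
New AD: Y = 5236 − 7P.
SRAS can be written Y = 1592 + 8P.
Set AD = SRAS: 5236 − 7P = 1592 + 8P, so 3644 = 15P and P = 242.93.
Substituting into AD, Y = 3535.47.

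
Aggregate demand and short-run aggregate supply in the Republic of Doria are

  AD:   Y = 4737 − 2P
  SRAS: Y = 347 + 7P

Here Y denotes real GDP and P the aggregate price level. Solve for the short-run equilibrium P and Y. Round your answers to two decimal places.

Set AD = SRAS: 4737 − 2P = 347 + 7P, so 4390 = 9P and P = 487.78.
Substituting into AD, Y = 4737 − 2P = 3761.44.

P = 487.78, Y = 3761.44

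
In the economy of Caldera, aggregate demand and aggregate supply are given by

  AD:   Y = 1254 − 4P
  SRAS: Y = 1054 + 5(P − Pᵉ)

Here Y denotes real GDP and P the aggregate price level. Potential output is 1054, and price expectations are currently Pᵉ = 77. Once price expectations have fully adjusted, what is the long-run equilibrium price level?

Short run: with Pᵉ = 77, SRAS is Y = 669 + 5P. Setting AD = SRAS gives 585 = 9P, so P = 65 and Y = 1254 − 4·65 = 994.
Output 994 is below potential 1054, so over time expected prices fall and SRAS shifts right until Y returns to 1054.
Long run: Y = 1054 on the AD curve gives 1054 = 1254 − 4P, so P = 50.

Long-run P = 50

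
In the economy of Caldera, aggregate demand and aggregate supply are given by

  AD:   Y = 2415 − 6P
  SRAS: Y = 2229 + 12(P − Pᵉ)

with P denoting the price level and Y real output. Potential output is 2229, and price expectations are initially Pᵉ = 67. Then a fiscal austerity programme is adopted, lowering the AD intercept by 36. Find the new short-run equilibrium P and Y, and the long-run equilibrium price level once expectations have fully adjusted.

AD shifts left: new AD is Y = 2379 − 6P. With Pᵉ = 67, SRAS is Y = 1425 + 12P.
Short run: 2379 − 6P = 1425 + 12P gives 954 = 18P, so P = 53 and Y = 2379 − 6·53 = 2061.
Y = 2061 is below potential 2229; expectations adjust and SRAS shifts right until Y = 2229.
Long run: on the new AD curve, 2229 = 2379 − 6P gives P = 25.

Short run: P = 53, Y = 2061. Long run: P = 25.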